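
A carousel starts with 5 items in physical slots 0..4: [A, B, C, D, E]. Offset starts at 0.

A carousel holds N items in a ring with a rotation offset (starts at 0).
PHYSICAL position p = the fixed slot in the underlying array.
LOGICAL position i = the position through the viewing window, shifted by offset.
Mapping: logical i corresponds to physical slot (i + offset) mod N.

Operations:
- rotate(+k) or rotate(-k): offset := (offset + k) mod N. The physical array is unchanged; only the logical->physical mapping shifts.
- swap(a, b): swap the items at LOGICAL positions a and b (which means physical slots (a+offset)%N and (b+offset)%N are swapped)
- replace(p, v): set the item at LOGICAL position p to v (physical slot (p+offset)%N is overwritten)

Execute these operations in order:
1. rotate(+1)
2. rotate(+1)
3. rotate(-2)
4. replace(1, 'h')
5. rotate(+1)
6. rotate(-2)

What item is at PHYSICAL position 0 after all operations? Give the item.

Answer: A

Derivation:
After op 1 (rotate(+1)): offset=1, physical=[A,B,C,D,E], logical=[B,C,D,E,A]
After op 2 (rotate(+1)): offset=2, physical=[A,B,C,D,E], logical=[C,D,E,A,B]
After op 3 (rotate(-2)): offset=0, physical=[A,B,C,D,E], logical=[A,B,C,D,E]
After op 4 (replace(1, 'h')): offset=0, physical=[A,h,C,D,E], logical=[A,h,C,D,E]
After op 5 (rotate(+1)): offset=1, physical=[A,h,C,D,E], logical=[h,C,D,E,A]
After op 6 (rotate(-2)): offset=4, physical=[A,h,C,D,E], logical=[E,A,h,C,D]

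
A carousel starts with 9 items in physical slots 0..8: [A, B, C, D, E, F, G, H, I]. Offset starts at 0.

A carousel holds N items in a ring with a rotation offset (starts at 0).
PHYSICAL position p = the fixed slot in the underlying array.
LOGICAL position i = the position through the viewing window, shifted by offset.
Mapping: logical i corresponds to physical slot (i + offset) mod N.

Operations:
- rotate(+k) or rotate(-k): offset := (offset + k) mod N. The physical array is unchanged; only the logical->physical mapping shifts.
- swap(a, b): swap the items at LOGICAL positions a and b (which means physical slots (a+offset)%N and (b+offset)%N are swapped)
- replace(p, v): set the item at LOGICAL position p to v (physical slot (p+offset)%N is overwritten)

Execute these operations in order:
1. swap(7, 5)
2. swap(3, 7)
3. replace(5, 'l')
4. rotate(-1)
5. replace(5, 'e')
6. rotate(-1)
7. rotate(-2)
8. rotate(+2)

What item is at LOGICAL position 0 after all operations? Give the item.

Answer: D

Derivation:
After op 1 (swap(7, 5)): offset=0, physical=[A,B,C,D,E,H,G,F,I], logical=[A,B,C,D,E,H,G,F,I]
After op 2 (swap(3, 7)): offset=0, physical=[A,B,C,F,E,H,G,D,I], logical=[A,B,C,F,E,H,G,D,I]
After op 3 (replace(5, 'l')): offset=0, physical=[A,B,C,F,E,l,G,D,I], logical=[A,B,C,F,E,l,G,D,I]
After op 4 (rotate(-1)): offset=8, physical=[A,B,C,F,E,l,G,D,I], logical=[I,A,B,C,F,E,l,G,D]
After op 5 (replace(5, 'e')): offset=8, physical=[A,B,C,F,e,l,G,D,I], logical=[I,A,B,C,F,e,l,G,D]
After op 6 (rotate(-1)): offset=7, physical=[A,B,C,F,e,l,G,D,I], logical=[D,I,A,B,C,F,e,l,G]
After op 7 (rotate(-2)): offset=5, physical=[A,B,C,F,e,l,G,D,I], logical=[l,G,D,I,A,B,C,F,e]
After op 8 (rotate(+2)): offset=7, physical=[A,B,C,F,e,l,G,D,I], logical=[D,I,A,B,C,F,e,l,G]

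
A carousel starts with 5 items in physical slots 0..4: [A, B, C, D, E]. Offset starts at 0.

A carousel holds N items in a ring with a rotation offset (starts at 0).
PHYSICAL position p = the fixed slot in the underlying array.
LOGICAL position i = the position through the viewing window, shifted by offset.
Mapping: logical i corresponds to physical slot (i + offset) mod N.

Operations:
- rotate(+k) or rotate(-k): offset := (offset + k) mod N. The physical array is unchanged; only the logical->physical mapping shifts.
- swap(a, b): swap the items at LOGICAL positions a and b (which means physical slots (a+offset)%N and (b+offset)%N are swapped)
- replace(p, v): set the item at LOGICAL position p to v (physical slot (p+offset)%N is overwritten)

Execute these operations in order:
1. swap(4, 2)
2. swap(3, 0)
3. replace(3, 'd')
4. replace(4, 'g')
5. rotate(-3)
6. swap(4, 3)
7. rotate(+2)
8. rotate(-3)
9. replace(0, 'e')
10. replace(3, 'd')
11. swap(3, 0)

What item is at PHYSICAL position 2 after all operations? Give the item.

Answer: E

Derivation:
After op 1 (swap(4, 2)): offset=0, physical=[A,B,E,D,C], logical=[A,B,E,D,C]
After op 2 (swap(3, 0)): offset=0, physical=[D,B,E,A,C], logical=[D,B,E,A,C]
After op 3 (replace(3, 'd')): offset=0, physical=[D,B,E,d,C], logical=[D,B,E,d,C]
After op 4 (replace(4, 'g')): offset=0, physical=[D,B,E,d,g], logical=[D,B,E,d,g]
After op 5 (rotate(-3)): offset=2, physical=[D,B,E,d,g], logical=[E,d,g,D,B]
After op 6 (swap(4, 3)): offset=2, physical=[B,D,E,d,g], logical=[E,d,g,B,D]
After op 7 (rotate(+2)): offset=4, physical=[B,D,E,d,g], logical=[g,B,D,E,d]
After op 8 (rotate(-3)): offset=1, physical=[B,D,E,d,g], logical=[D,E,d,g,B]
After op 9 (replace(0, 'e')): offset=1, physical=[B,e,E,d,g], logical=[e,E,d,g,B]
After op 10 (replace(3, 'd')): offset=1, physical=[B,e,E,d,d], logical=[e,E,d,d,B]
After op 11 (swap(3, 0)): offset=1, physical=[B,d,E,d,e], logical=[d,E,d,e,B]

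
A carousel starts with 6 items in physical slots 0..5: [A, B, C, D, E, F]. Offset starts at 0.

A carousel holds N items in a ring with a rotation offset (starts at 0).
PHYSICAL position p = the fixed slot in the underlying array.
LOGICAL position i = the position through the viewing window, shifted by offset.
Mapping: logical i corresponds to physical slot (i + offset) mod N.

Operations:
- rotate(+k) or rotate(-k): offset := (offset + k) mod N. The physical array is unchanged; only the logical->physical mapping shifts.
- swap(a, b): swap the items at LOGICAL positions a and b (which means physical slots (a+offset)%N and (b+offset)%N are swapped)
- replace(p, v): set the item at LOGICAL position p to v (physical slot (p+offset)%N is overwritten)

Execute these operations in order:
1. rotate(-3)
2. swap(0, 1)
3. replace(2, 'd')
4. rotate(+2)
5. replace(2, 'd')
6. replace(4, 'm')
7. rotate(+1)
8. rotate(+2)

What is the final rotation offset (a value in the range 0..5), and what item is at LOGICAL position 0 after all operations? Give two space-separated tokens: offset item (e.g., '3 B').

Answer: 2 C

Derivation:
After op 1 (rotate(-3)): offset=3, physical=[A,B,C,D,E,F], logical=[D,E,F,A,B,C]
After op 2 (swap(0, 1)): offset=3, physical=[A,B,C,E,D,F], logical=[E,D,F,A,B,C]
After op 3 (replace(2, 'd')): offset=3, physical=[A,B,C,E,D,d], logical=[E,D,d,A,B,C]
After op 4 (rotate(+2)): offset=5, physical=[A,B,C,E,D,d], logical=[d,A,B,C,E,D]
After op 5 (replace(2, 'd')): offset=5, physical=[A,d,C,E,D,d], logical=[d,A,d,C,E,D]
After op 6 (replace(4, 'm')): offset=5, physical=[A,d,C,m,D,d], logical=[d,A,d,C,m,D]
After op 7 (rotate(+1)): offset=0, physical=[A,d,C,m,D,d], logical=[A,d,C,m,D,d]
After op 8 (rotate(+2)): offset=2, physical=[A,d,C,m,D,d], logical=[C,m,D,d,A,d]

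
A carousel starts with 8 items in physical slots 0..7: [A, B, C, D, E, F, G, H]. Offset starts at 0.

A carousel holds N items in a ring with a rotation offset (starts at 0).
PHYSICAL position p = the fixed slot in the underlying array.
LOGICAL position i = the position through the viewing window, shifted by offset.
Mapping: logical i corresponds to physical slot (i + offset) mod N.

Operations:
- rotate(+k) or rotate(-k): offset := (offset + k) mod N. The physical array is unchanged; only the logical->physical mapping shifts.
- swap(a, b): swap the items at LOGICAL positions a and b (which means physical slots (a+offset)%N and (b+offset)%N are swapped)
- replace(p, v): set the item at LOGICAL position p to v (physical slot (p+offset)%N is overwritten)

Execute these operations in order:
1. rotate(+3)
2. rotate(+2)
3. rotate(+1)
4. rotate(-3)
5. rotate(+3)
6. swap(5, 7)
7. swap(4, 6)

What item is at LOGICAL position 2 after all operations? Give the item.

Answer: A

Derivation:
After op 1 (rotate(+3)): offset=3, physical=[A,B,C,D,E,F,G,H], logical=[D,E,F,G,H,A,B,C]
After op 2 (rotate(+2)): offset=5, physical=[A,B,C,D,E,F,G,H], logical=[F,G,H,A,B,C,D,E]
After op 3 (rotate(+1)): offset=6, physical=[A,B,C,D,E,F,G,H], logical=[G,H,A,B,C,D,E,F]
After op 4 (rotate(-3)): offset=3, physical=[A,B,C,D,E,F,G,H], logical=[D,E,F,G,H,A,B,C]
After op 5 (rotate(+3)): offset=6, physical=[A,B,C,D,E,F,G,H], logical=[G,H,A,B,C,D,E,F]
After op 6 (swap(5, 7)): offset=6, physical=[A,B,C,F,E,D,G,H], logical=[G,H,A,B,C,F,E,D]
After op 7 (swap(4, 6)): offset=6, physical=[A,B,E,F,C,D,G,H], logical=[G,H,A,B,E,F,C,D]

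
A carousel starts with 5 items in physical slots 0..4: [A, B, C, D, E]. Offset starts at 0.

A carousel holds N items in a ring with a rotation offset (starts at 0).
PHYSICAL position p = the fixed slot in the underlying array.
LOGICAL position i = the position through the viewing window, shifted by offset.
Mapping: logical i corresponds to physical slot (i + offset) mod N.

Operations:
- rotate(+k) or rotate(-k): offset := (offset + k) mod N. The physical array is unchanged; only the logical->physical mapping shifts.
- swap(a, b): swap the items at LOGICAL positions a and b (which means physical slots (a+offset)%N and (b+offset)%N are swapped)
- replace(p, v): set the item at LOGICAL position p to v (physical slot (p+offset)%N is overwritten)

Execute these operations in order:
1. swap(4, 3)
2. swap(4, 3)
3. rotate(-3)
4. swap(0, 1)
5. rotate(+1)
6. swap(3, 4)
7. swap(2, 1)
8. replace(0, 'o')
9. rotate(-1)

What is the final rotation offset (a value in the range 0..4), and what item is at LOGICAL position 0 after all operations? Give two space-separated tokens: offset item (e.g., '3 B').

Answer: 2 B

Derivation:
After op 1 (swap(4, 3)): offset=0, physical=[A,B,C,E,D], logical=[A,B,C,E,D]
After op 2 (swap(4, 3)): offset=0, physical=[A,B,C,D,E], logical=[A,B,C,D,E]
After op 3 (rotate(-3)): offset=2, physical=[A,B,C,D,E], logical=[C,D,E,A,B]
After op 4 (swap(0, 1)): offset=2, physical=[A,B,D,C,E], logical=[D,C,E,A,B]
After op 5 (rotate(+1)): offset=3, physical=[A,B,D,C,E], logical=[C,E,A,B,D]
After op 6 (swap(3, 4)): offset=3, physical=[A,D,B,C,E], logical=[C,E,A,D,B]
After op 7 (swap(2, 1)): offset=3, physical=[E,D,B,C,A], logical=[C,A,E,D,B]
After op 8 (replace(0, 'o')): offset=3, physical=[E,D,B,o,A], logical=[o,A,E,D,B]
After op 9 (rotate(-1)): offset=2, physical=[E,D,B,o,A], logical=[B,o,A,E,D]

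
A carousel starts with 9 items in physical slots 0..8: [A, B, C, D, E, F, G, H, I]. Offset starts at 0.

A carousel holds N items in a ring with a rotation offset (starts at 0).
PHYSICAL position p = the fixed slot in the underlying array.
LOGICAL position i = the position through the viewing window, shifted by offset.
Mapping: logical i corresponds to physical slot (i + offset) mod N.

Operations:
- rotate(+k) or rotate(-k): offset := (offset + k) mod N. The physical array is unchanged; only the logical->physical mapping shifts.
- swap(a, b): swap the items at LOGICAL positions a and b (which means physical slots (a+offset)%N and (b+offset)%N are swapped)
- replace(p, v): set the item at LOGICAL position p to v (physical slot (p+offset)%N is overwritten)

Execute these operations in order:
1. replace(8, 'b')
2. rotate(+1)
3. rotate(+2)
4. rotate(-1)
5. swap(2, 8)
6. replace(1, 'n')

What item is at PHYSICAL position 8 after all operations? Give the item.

After op 1 (replace(8, 'b')): offset=0, physical=[A,B,C,D,E,F,G,H,b], logical=[A,B,C,D,E,F,G,H,b]
After op 2 (rotate(+1)): offset=1, physical=[A,B,C,D,E,F,G,H,b], logical=[B,C,D,E,F,G,H,b,A]
After op 3 (rotate(+2)): offset=3, physical=[A,B,C,D,E,F,G,H,b], logical=[D,E,F,G,H,b,A,B,C]
After op 4 (rotate(-1)): offset=2, physical=[A,B,C,D,E,F,G,H,b], logical=[C,D,E,F,G,H,b,A,B]
After op 5 (swap(2, 8)): offset=2, physical=[A,E,C,D,B,F,G,H,b], logical=[C,D,B,F,G,H,b,A,E]
After op 6 (replace(1, 'n')): offset=2, physical=[A,E,C,n,B,F,G,H,b], logical=[C,n,B,F,G,H,b,A,E]

Answer: b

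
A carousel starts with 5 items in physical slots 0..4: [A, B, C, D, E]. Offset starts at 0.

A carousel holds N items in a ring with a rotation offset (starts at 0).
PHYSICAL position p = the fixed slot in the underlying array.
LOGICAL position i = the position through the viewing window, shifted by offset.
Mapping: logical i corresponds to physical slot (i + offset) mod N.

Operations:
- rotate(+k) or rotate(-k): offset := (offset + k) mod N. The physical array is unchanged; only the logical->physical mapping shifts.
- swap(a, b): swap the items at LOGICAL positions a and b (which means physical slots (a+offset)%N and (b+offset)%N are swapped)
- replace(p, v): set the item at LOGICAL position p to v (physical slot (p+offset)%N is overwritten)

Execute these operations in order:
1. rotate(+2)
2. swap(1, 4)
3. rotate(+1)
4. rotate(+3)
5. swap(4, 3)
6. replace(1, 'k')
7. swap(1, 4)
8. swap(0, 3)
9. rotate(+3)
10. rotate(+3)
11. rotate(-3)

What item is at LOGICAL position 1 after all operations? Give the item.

Answer: k

Derivation:
After op 1 (rotate(+2)): offset=2, physical=[A,B,C,D,E], logical=[C,D,E,A,B]
After op 2 (swap(1, 4)): offset=2, physical=[A,D,C,B,E], logical=[C,B,E,A,D]
After op 3 (rotate(+1)): offset=3, physical=[A,D,C,B,E], logical=[B,E,A,D,C]
After op 4 (rotate(+3)): offset=1, physical=[A,D,C,B,E], logical=[D,C,B,E,A]
After op 5 (swap(4, 3)): offset=1, physical=[E,D,C,B,A], logical=[D,C,B,A,E]
After op 6 (replace(1, 'k')): offset=1, physical=[E,D,k,B,A], logical=[D,k,B,A,E]
After op 7 (swap(1, 4)): offset=1, physical=[k,D,E,B,A], logical=[D,E,B,A,k]
After op 8 (swap(0, 3)): offset=1, physical=[k,A,E,B,D], logical=[A,E,B,D,k]
After op 9 (rotate(+3)): offset=4, physical=[k,A,E,B,D], logical=[D,k,A,E,B]
After op 10 (rotate(+3)): offset=2, physical=[k,A,E,B,D], logical=[E,B,D,k,A]
After op 11 (rotate(-3)): offset=4, physical=[k,A,E,B,D], logical=[D,k,A,E,B]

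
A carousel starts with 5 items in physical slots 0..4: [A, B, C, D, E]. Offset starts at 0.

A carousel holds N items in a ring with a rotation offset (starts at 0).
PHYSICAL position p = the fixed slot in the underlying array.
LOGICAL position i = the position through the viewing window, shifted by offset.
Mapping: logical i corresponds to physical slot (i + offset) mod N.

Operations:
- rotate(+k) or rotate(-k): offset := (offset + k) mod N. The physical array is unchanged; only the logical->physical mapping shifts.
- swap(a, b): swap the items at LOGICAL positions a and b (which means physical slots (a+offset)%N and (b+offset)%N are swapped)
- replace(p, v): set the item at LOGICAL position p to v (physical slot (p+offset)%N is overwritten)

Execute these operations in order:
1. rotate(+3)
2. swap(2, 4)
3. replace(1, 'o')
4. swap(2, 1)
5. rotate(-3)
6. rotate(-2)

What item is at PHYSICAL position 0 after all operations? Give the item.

Answer: o

Derivation:
After op 1 (rotate(+3)): offset=3, physical=[A,B,C,D,E], logical=[D,E,A,B,C]
After op 2 (swap(2, 4)): offset=3, physical=[C,B,A,D,E], logical=[D,E,C,B,A]
After op 3 (replace(1, 'o')): offset=3, physical=[C,B,A,D,o], logical=[D,o,C,B,A]
After op 4 (swap(2, 1)): offset=3, physical=[o,B,A,D,C], logical=[D,C,o,B,A]
After op 5 (rotate(-3)): offset=0, physical=[o,B,A,D,C], logical=[o,B,A,D,C]
After op 6 (rotate(-2)): offset=3, physical=[o,B,A,D,C], logical=[D,C,o,B,A]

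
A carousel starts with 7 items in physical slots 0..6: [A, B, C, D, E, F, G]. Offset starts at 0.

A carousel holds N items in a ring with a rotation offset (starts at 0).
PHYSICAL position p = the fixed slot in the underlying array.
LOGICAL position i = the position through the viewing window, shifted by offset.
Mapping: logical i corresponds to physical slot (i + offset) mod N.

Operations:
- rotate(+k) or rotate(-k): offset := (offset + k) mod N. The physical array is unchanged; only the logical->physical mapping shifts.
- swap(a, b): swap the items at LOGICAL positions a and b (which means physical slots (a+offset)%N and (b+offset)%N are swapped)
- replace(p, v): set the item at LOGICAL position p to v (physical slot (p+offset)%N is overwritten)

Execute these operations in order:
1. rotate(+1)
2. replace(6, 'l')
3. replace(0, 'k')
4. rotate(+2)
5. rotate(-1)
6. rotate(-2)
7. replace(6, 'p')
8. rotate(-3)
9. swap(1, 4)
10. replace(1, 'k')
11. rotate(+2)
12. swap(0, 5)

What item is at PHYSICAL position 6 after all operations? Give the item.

After op 1 (rotate(+1)): offset=1, physical=[A,B,C,D,E,F,G], logical=[B,C,D,E,F,G,A]
After op 2 (replace(6, 'l')): offset=1, physical=[l,B,C,D,E,F,G], logical=[B,C,D,E,F,G,l]
After op 3 (replace(0, 'k')): offset=1, physical=[l,k,C,D,E,F,G], logical=[k,C,D,E,F,G,l]
After op 4 (rotate(+2)): offset=3, physical=[l,k,C,D,E,F,G], logical=[D,E,F,G,l,k,C]
After op 5 (rotate(-1)): offset=2, physical=[l,k,C,D,E,F,G], logical=[C,D,E,F,G,l,k]
After op 6 (rotate(-2)): offset=0, physical=[l,k,C,D,E,F,G], logical=[l,k,C,D,E,F,G]
After op 7 (replace(6, 'p')): offset=0, physical=[l,k,C,D,E,F,p], logical=[l,k,C,D,E,F,p]
After op 8 (rotate(-3)): offset=4, physical=[l,k,C,D,E,F,p], logical=[E,F,p,l,k,C,D]
After op 9 (swap(1, 4)): offset=4, physical=[l,F,C,D,E,k,p], logical=[E,k,p,l,F,C,D]
After op 10 (replace(1, 'k')): offset=4, physical=[l,F,C,D,E,k,p], logical=[E,k,p,l,F,C,D]
After op 11 (rotate(+2)): offset=6, physical=[l,F,C,D,E,k,p], logical=[p,l,F,C,D,E,k]
After op 12 (swap(0, 5)): offset=6, physical=[l,F,C,D,p,k,E], logical=[E,l,F,C,D,p,k]

Answer: E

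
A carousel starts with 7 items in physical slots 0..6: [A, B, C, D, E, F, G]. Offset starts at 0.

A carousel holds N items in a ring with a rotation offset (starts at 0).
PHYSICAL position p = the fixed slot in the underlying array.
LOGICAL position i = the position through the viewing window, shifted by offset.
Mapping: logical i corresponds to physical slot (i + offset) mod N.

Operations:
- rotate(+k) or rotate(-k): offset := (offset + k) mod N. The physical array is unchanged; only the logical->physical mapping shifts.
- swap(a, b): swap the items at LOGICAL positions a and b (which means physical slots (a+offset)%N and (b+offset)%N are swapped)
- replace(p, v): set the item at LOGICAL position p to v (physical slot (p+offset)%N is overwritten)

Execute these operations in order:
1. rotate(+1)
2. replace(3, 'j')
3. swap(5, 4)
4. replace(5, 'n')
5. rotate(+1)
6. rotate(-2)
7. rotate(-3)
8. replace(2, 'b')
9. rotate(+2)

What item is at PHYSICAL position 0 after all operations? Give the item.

Answer: A

Derivation:
After op 1 (rotate(+1)): offset=1, physical=[A,B,C,D,E,F,G], logical=[B,C,D,E,F,G,A]
After op 2 (replace(3, 'j')): offset=1, physical=[A,B,C,D,j,F,G], logical=[B,C,D,j,F,G,A]
After op 3 (swap(5, 4)): offset=1, physical=[A,B,C,D,j,G,F], logical=[B,C,D,j,G,F,A]
After op 4 (replace(5, 'n')): offset=1, physical=[A,B,C,D,j,G,n], logical=[B,C,D,j,G,n,A]
After op 5 (rotate(+1)): offset=2, physical=[A,B,C,D,j,G,n], logical=[C,D,j,G,n,A,B]
After op 6 (rotate(-2)): offset=0, physical=[A,B,C,D,j,G,n], logical=[A,B,C,D,j,G,n]
After op 7 (rotate(-3)): offset=4, physical=[A,B,C,D,j,G,n], logical=[j,G,n,A,B,C,D]
After op 8 (replace(2, 'b')): offset=4, physical=[A,B,C,D,j,G,b], logical=[j,G,b,A,B,C,D]
After op 9 (rotate(+2)): offset=6, physical=[A,B,C,D,j,G,b], logical=[b,A,B,C,D,j,G]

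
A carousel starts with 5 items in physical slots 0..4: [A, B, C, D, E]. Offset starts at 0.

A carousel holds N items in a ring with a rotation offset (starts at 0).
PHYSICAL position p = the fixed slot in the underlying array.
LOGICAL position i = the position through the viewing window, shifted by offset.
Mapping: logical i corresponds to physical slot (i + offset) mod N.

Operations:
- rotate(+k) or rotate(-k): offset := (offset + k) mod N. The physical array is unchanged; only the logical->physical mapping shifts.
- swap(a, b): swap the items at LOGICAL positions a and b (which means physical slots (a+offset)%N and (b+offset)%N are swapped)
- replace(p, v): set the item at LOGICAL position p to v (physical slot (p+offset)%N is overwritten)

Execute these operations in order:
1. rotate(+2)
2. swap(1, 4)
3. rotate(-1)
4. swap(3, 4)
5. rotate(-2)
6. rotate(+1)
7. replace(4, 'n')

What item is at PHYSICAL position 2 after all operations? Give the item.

Answer: C

Derivation:
After op 1 (rotate(+2)): offset=2, physical=[A,B,C,D,E], logical=[C,D,E,A,B]
After op 2 (swap(1, 4)): offset=2, physical=[A,D,C,B,E], logical=[C,B,E,A,D]
After op 3 (rotate(-1)): offset=1, physical=[A,D,C,B,E], logical=[D,C,B,E,A]
After op 4 (swap(3, 4)): offset=1, physical=[E,D,C,B,A], logical=[D,C,B,A,E]
After op 5 (rotate(-2)): offset=4, physical=[E,D,C,B,A], logical=[A,E,D,C,B]
After op 6 (rotate(+1)): offset=0, physical=[E,D,C,B,A], logical=[E,D,C,B,A]
After op 7 (replace(4, 'n')): offset=0, physical=[E,D,C,B,n], logical=[E,D,C,B,n]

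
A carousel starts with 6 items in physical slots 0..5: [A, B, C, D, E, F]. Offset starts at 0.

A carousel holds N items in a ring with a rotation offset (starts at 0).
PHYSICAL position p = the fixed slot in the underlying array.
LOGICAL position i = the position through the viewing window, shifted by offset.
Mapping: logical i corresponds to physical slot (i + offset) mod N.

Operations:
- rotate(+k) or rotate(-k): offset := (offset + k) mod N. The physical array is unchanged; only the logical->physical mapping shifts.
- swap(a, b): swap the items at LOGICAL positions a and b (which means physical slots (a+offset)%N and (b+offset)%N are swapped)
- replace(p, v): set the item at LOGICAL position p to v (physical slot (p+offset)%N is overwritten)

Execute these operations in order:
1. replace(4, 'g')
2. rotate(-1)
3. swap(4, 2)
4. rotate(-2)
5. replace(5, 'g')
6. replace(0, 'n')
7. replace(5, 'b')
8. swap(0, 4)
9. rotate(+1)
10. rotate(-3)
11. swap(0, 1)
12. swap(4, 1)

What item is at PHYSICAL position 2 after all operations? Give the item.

After op 1 (replace(4, 'g')): offset=0, physical=[A,B,C,D,g,F], logical=[A,B,C,D,g,F]
After op 2 (rotate(-1)): offset=5, physical=[A,B,C,D,g,F], logical=[F,A,B,C,D,g]
After op 3 (swap(4, 2)): offset=5, physical=[A,D,C,B,g,F], logical=[F,A,D,C,B,g]
After op 4 (rotate(-2)): offset=3, physical=[A,D,C,B,g,F], logical=[B,g,F,A,D,C]
After op 5 (replace(5, 'g')): offset=3, physical=[A,D,g,B,g,F], logical=[B,g,F,A,D,g]
After op 6 (replace(0, 'n')): offset=3, physical=[A,D,g,n,g,F], logical=[n,g,F,A,D,g]
After op 7 (replace(5, 'b')): offset=3, physical=[A,D,b,n,g,F], logical=[n,g,F,A,D,b]
After op 8 (swap(0, 4)): offset=3, physical=[A,n,b,D,g,F], logical=[D,g,F,A,n,b]
After op 9 (rotate(+1)): offset=4, physical=[A,n,b,D,g,F], logical=[g,F,A,n,b,D]
After op 10 (rotate(-3)): offset=1, physical=[A,n,b,D,g,F], logical=[n,b,D,g,F,A]
After op 11 (swap(0, 1)): offset=1, physical=[A,b,n,D,g,F], logical=[b,n,D,g,F,A]
After op 12 (swap(4, 1)): offset=1, physical=[A,b,F,D,g,n], logical=[b,F,D,g,n,A]

Answer: F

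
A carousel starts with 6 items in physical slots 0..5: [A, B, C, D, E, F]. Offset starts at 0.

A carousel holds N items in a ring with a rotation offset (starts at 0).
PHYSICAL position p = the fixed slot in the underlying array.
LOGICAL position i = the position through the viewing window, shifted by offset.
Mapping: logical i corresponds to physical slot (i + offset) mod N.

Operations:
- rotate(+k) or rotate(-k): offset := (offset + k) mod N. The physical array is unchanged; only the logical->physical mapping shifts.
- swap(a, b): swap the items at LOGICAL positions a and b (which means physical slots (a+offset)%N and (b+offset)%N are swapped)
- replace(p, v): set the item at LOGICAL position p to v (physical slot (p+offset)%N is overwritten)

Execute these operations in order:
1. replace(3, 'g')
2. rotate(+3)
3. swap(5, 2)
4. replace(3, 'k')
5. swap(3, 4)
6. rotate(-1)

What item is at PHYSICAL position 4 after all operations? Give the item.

After op 1 (replace(3, 'g')): offset=0, physical=[A,B,C,g,E,F], logical=[A,B,C,g,E,F]
After op 2 (rotate(+3)): offset=3, physical=[A,B,C,g,E,F], logical=[g,E,F,A,B,C]
After op 3 (swap(5, 2)): offset=3, physical=[A,B,F,g,E,C], logical=[g,E,C,A,B,F]
After op 4 (replace(3, 'k')): offset=3, physical=[k,B,F,g,E,C], logical=[g,E,C,k,B,F]
After op 5 (swap(3, 4)): offset=3, physical=[B,k,F,g,E,C], logical=[g,E,C,B,k,F]
After op 6 (rotate(-1)): offset=2, physical=[B,k,F,g,E,C], logical=[F,g,E,C,B,k]

Answer: E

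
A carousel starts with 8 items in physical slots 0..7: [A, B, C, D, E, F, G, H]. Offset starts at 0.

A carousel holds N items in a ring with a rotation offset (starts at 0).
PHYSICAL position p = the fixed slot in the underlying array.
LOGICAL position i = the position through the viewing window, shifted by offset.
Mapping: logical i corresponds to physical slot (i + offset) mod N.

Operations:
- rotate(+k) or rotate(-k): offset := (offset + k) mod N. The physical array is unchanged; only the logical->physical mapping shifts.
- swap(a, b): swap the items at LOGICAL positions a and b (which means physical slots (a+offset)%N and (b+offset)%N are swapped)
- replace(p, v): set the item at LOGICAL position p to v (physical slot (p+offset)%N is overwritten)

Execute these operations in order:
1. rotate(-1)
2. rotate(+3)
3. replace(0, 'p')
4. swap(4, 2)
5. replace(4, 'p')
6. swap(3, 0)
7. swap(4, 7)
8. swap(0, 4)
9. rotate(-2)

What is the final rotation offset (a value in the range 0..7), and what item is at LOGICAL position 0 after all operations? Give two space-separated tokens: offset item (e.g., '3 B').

Answer: 0 A

Derivation:
After op 1 (rotate(-1)): offset=7, physical=[A,B,C,D,E,F,G,H], logical=[H,A,B,C,D,E,F,G]
After op 2 (rotate(+3)): offset=2, physical=[A,B,C,D,E,F,G,H], logical=[C,D,E,F,G,H,A,B]
After op 3 (replace(0, 'p')): offset=2, physical=[A,B,p,D,E,F,G,H], logical=[p,D,E,F,G,H,A,B]
After op 4 (swap(4, 2)): offset=2, physical=[A,B,p,D,G,F,E,H], logical=[p,D,G,F,E,H,A,B]
After op 5 (replace(4, 'p')): offset=2, physical=[A,B,p,D,G,F,p,H], logical=[p,D,G,F,p,H,A,B]
After op 6 (swap(3, 0)): offset=2, physical=[A,B,F,D,G,p,p,H], logical=[F,D,G,p,p,H,A,B]
After op 7 (swap(4, 7)): offset=2, physical=[A,p,F,D,G,p,B,H], logical=[F,D,G,p,B,H,A,p]
After op 8 (swap(0, 4)): offset=2, physical=[A,p,B,D,G,p,F,H], logical=[B,D,G,p,F,H,A,p]
After op 9 (rotate(-2)): offset=0, physical=[A,p,B,D,G,p,F,H], logical=[A,p,B,D,G,p,F,H]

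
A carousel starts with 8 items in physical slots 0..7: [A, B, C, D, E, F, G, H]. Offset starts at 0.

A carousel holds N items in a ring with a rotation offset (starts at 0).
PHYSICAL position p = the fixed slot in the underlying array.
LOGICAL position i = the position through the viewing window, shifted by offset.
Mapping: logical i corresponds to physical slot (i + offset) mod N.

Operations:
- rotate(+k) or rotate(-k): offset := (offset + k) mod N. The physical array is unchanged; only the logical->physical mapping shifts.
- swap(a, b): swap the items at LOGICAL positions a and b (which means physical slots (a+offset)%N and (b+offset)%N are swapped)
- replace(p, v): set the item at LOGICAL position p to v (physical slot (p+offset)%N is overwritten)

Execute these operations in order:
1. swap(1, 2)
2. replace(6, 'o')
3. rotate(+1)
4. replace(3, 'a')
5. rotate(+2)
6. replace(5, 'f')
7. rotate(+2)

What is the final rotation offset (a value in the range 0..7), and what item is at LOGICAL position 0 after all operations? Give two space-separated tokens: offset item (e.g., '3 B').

Answer: 5 F

Derivation:
After op 1 (swap(1, 2)): offset=0, physical=[A,C,B,D,E,F,G,H], logical=[A,C,B,D,E,F,G,H]
After op 2 (replace(6, 'o')): offset=0, physical=[A,C,B,D,E,F,o,H], logical=[A,C,B,D,E,F,o,H]
After op 3 (rotate(+1)): offset=1, physical=[A,C,B,D,E,F,o,H], logical=[C,B,D,E,F,o,H,A]
After op 4 (replace(3, 'a')): offset=1, physical=[A,C,B,D,a,F,o,H], logical=[C,B,D,a,F,o,H,A]
After op 5 (rotate(+2)): offset=3, physical=[A,C,B,D,a,F,o,H], logical=[D,a,F,o,H,A,C,B]
After op 6 (replace(5, 'f')): offset=3, physical=[f,C,B,D,a,F,o,H], logical=[D,a,F,o,H,f,C,B]
After op 7 (rotate(+2)): offset=5, physical=[f,C,B,D,a,F,o,H], logical=[F,o,H,f,C,B,D,a]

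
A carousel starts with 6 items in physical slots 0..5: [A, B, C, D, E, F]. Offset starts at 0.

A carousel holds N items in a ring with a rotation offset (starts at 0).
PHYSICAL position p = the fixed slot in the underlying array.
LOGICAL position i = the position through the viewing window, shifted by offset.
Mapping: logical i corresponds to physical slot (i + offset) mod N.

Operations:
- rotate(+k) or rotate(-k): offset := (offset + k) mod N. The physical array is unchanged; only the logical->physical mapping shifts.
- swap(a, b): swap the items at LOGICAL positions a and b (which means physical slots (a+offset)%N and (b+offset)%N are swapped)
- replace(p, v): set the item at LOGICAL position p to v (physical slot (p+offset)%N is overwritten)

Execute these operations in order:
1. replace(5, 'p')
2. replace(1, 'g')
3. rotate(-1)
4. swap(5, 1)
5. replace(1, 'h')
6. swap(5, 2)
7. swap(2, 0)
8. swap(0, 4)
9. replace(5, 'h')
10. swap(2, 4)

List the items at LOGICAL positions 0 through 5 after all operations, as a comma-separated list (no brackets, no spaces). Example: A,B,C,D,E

Answer: D,h,A,C,p,h

Derivation:
After op 1 (replace(5, 'p')): offset=0, physical=[A,B,C,D,E,p], logical=[A,B,C,D,E,p]
After op 2 (replace(1, 'g')): offset=0, physical=[A,g,C,D,E,p], logical=[A,g,C,D,E,p]
After op 3 (rotate(-1)): offset=5, physical=[A,g,C,D,E,p], logical=[p,A,g,C,D,E]
After op 4 (swap(5, 1)): offset=5, physical=[E,g,C,D,A,p], logical=[p,E,g,C,D,A]
After op 5 (replace(1, 'h')): offset=5, physical=[h,g,C,D,A,p], logical=[p,h,g,C,D,A]
After op 6 (swap(5, 2)): offset=5, physical=[h,A,C,D,g,p], logical=[p,h,A,C,D,g]
After op 7 (swap(2, 0)): offset=5, physical=[h,p,C,D,g,A], logical=[A,h,p,C,D,g]
After op 8 (swap(0, 4)): offset=5, physical=[h,p,C,A,g,D], logical=[D,h,p,C,A,g]
After op 9 (replace(5, 'h')): offset=5, physical=[h,p,C,A,h,D], logical=[D,h,p,C,A,h]
After op 10 (swap(2, 4)): offset=5, physical=[h,A,C,p,h,D], logical=[D,h,A,C,p,h]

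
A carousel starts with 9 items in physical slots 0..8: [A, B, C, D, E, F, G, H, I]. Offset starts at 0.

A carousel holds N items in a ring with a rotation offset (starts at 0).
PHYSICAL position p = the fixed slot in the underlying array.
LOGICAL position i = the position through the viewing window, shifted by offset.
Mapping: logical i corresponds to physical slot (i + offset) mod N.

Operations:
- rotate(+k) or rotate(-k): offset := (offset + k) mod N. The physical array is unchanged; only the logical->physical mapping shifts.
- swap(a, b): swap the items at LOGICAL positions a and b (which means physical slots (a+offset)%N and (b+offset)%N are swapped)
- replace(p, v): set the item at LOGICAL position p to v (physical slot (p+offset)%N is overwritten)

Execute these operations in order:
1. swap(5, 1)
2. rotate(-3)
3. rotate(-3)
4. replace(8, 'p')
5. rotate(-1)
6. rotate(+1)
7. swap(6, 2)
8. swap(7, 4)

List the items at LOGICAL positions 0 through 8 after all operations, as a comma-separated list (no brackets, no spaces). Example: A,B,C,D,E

Answer: D,E,A,G,F,I,B,H,p

Derivation:
After op 1 (swap(5, 1)): offset=0, physical=[A,F,C,D,E,B,G,H,I], logical=[A,F,C,D,E,B,G,H,I]
After op 2 (rotate(-3)): offset=6, physical=[A,F,C,D,E,B,G,H,I], logical=[G,H,I,A,F,C,D,E,B]
After op 3 (rotate(-3)): offset=3, physical=[A,F,C,D,E,B,G,H,I], logical=[D,E,B,G,H,I,A,F,C]
After op 4 (replace(8, 'p')): offset=3, physical=[A,F,p,D,E,B,G,H,I], logical=[D,E,B,G,H,I,A,F,p]
After op 5 (rotate(-1)): offset=2, physical=[A,F,p,D,E,B,G,H,I], logical=[p,D,E,B,G,H,I,A,F]
After op 6 (rotate(+1)): offset=3, physical=[A,F,p,D,E,B,G,H,I], logical=[D,E,B,G,H,I,A,F,p]
After op 7 (swap(6, 2)): offset=3, physical=[B,F,p,D,E,A,G,H,I], logical=[D,E,A,G,H,I,B,F,p]
After op 8 (swap(7, 4)): offset=3, physical=[B,H,p,D,E,A,G,F,I], logical=[D,E,A,G,F,I,B,H,p]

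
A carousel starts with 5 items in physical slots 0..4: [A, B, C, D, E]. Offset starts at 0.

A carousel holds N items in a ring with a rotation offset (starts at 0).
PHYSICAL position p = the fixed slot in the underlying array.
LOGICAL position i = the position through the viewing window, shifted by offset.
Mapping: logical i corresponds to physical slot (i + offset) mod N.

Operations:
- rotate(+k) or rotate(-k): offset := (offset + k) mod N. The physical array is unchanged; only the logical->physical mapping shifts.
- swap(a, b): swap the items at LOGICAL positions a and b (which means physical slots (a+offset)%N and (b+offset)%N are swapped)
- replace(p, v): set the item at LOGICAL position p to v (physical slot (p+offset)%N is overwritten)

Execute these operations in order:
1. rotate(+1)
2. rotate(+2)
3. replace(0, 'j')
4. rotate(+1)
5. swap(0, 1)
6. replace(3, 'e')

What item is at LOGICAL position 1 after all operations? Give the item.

Answer: E

Derivation:
After op 1 (rotate(+1)): offset=1, physical=[A,B,C,D,E], logical=[B,C,D,E,A]
After op 2 (rotate(+2)): offset=3, physical=[A,B,C,D,E], logical=[D,E,A,B,C]
After op 3 (replace(0, 'j')): offset=3, physical=[A,B,C,j,E], logical=[j,E,A,B,C]
After op 4 (rotate(+1)): offset=4, physical=[A,B,C,j,E], logical=[E,A,B,C,j]
After op 5 (swap(0, 1)): offset=4, physical=[E,B,C,j,A], logical=[A,E,B,C,j]
After op 6 (replace(3, 'e')): offset=4, physical=[E,B,e,j,A], logical=[A,E,B,e,j]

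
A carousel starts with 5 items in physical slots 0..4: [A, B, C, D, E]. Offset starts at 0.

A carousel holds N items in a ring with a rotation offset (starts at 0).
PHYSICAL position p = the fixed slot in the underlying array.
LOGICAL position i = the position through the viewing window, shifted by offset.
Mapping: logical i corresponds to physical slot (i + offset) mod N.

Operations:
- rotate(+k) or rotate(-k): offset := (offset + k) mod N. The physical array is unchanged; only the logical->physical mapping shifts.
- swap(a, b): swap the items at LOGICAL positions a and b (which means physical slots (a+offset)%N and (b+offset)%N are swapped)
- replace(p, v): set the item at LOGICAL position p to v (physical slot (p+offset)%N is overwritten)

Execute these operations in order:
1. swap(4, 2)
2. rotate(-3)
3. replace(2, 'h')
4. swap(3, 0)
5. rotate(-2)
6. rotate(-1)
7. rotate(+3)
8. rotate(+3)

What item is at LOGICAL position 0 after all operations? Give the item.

After op 1 (swap(4, 2)): offset=0, physical=[A,B,E,D,C], logical=[A,B,E,D,C]
After op 2 (rotate(-3)): offset=2, physical=[A,B,E,D,C], logical=[E,D,C,A,B]
After op 3 (replace(2, 'h')): offset=2, physical=[A,B,E,D,h], logical=[E,D,h,A,B]
After op 4 (swap(3, 0)): offset=2, physical=[E,B,A,D,h], logical=[A,D,h,E,B]
After op 5 (rotate(-2)): offset=0, physical=[E,B,A,D,h], logical=[E,B,A,D,h]
After op 6 (rotate(-1)): offset=4, physical=[E,B,A,D,h], logical=[h,E,B,A,D]
After op 7 (rotate(+3)): offset=2, physical=[E,B,A,D,h], logical=[A,D,h,E,B]
After op 8 (rotate(+3)): offset=0, physical=[E,B,A,D,h], logical=[E,B,A,D,h]

Answer: E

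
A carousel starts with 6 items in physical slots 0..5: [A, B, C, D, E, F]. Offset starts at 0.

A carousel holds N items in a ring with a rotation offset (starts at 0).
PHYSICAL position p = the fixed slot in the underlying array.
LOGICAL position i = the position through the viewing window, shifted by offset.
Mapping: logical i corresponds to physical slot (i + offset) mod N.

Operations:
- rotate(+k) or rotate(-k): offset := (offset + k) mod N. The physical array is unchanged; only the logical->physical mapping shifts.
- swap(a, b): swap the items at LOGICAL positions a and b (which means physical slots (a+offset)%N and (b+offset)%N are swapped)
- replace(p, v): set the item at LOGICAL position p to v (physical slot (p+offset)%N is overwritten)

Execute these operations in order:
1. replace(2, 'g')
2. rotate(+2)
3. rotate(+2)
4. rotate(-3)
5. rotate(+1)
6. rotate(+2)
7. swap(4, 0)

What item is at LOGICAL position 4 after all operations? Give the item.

Answer: E

Derivation:
After op 1 (replace(2, 'g')): offset=0, physical=[A,B,g,D,E,F], logical=[A,B,g,D,E,F]
After op 2 (rotate(+2)): offset=2, physical=[A,B,g,D,E,F], logical=[g,D,E,F,A,B]
After op 3 (rotate(+2)): offset=4, physical=[A,B,g,D,E,F], logical=[E,F,A,B,g,D]
After op 4 (rotate(-3)): offset=1, physical=[A,B,g,D,E,F], logical=[B,g,D,E,F,A]
After op 5 (rotate(+1)): offset=2, physical=[A,B,g,D,E,F], logical=[g,D,E,F,A,B]
After op 6 (rotate(+2)): offset=4, physical=[A,B,g,D,E,F], logical=[E,F,A,B,g,D]
After op 7 (swap(4, 0)): offset=4, physical=[A,B,E,D,g,F], logical=[g,F,A,B,E,D]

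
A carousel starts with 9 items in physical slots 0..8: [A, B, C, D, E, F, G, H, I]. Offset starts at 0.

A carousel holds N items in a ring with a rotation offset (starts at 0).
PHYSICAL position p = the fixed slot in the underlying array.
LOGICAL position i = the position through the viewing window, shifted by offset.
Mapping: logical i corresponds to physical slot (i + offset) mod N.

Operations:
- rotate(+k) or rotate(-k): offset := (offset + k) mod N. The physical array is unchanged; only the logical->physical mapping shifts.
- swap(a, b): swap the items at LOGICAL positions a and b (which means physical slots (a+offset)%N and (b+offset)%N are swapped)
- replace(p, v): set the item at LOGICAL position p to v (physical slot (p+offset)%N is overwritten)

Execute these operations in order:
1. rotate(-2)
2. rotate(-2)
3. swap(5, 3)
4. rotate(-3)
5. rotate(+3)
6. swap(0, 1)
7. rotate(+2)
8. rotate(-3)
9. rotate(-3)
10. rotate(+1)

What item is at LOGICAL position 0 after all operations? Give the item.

After op 1 (rotate(-2)): offset=7, physical=[A,B,C,D,E,F,G,H,I], logical=[H,I,A,B,C,D,E,F,G]
After op 2 (rotate(-2)): offset=5, physical=[A,B,C,D,E,F,G,H,I], logical=[F,G,H,I,A,B,C,D,E]
After op 3 (swap(5, 3)): offset=5, physical=[A,I,C,D,E,F,G,H,B], logical=[F,G,H,B,A,I,C,D,E]
After op 4 (rotate(-3)): offset=2, physical=[A,I,C,D,E,F,G,H,B], logical=[C,D,E,F,G,H,B,A,I]
After op 5 (rotate(+3)): offset=5, physical=[A,I,C,D,E,F,G,H,B], logical=[F,G,H,B,A,I,C,D,E]
After op 6 (swap(0, 1)): offset=5, physical=[A,I,C,D,E,G,F,H,B], logical=[G,F,H,B,A,I,C,D,E]
After op 7 (rotate(+2)): offset=7, physical=[A,I,C,D,E,G,F,H,B], logical=[H,B,A,I,C,D,E,G,F]
After op 8 (rotate(-3)): offset=4, physical=[A,I,C,D,E,G,F,H,B], logical=[E,G,F,H,B,A,I,C,D]
After op 9 (rotate(-3)): offset=1, physical=[A,I,C,D,E,G,F,H,B], logical=[I,C,D,E,G,F,H,B,A]
After op 10 (rotate(+1)): offset=2, physical=[A,I,C,D,E,G,F,H,B], logical=[C,D,E,G,F,H,B,A,I]

Answer: C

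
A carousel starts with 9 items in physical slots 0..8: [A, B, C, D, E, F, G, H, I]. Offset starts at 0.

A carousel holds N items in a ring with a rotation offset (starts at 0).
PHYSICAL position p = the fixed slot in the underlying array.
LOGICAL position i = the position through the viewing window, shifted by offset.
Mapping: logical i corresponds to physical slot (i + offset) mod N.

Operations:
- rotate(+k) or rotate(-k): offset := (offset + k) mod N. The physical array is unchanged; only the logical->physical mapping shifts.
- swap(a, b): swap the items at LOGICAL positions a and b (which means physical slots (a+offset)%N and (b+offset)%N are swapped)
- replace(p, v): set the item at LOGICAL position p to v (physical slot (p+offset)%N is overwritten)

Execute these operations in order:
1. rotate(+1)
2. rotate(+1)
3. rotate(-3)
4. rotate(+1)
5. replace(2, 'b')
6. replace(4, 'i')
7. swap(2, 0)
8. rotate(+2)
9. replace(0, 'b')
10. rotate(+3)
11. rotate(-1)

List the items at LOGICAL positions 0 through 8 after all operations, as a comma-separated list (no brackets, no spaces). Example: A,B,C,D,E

After op 1 (rotate(+1)): offset=1, physical=[A,B,C,D,E,F,G,H,I], logical=[B,C,D,E,F,G,H,I,A]
After op 2 (rotate(+1)): offset=2, physical=[A,B,C,D,E,F,G,H,I], logical=[C,D,E,F,G,H,I,A,B]
After op 3 (rotate(-3)): offset=8, physical=[A,B,C,D,E,F,G,H,I], logical=[I,A,B,C,D,E,F,G,H]
After op 4 (rotate(+1)): offset=0, physical=[A,B,C,D,E,F,G,H,I], logical=[A,B,C,D,E,F,G,H,I]
After op 5 (replace(2, 'b')): offset=0, physical=[A,B,b,D,E,F,G,H,I], logical=[A,B,b,D,E,F,G,H,I]
After op 6 (replace(4, 'i')): offset=0, physical=[A,B,b,D,i,F,G,H,I], logical=[A,B,b,D,i,F,G,H,I]
After op 7 (swap(2, 0)): offset=0, physical=[b,B,A,D,i,F,G,H,I], logical=[b,B,A,D,i,F,G,H,I]
After op 8 (rotate(+2)): offset=2, physical=[b,B,A,D,i,F,G,H,I], logical=[A,D,i,F,G,H,I,b,B]
After op 9 (replace(0, 'b')): offset=2, physical=[b,B,b,D,i,F,G,H,I], logical=[b,D,i,F,G,H,I,b,B]
After op 10 (rotate(+3)): offset=5, physical=[b,B,b,D,i,F,G,H,I], logical=[F,G,H,I,b,B,b,D,i]
After op 11 (rotate(-1)): offset=4, physical=[b,B,b,D,i,F,G,H,I], logical=[i,F,G,H,I,b,B,b,D]

Answer: i,F,G,H,I,b,B,b,D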